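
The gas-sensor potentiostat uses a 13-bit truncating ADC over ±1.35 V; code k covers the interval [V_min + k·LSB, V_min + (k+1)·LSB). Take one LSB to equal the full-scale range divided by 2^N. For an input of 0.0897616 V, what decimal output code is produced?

Span: 1.35 V − (-1.35 V) = 2.7 V. LSB = 2.7 V / 2^13 ≈ 329.6 µV.
code = ⌊(V_in − V_min)/LSB⌋ = ⌊(V_in − V_min) × 2^13 / range⌋
     = ⌊(0.0897616 − (-1.35)) × 8192 / 2.7⌋ = ⌊1.4397616 × 8192/2.7⌋
     = ⌊4368.343⌋ = 4368.

4368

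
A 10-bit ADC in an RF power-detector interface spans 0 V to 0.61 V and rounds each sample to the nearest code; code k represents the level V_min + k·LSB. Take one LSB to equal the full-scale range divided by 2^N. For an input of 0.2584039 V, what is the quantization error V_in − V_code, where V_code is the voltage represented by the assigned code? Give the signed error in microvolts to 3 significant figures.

Range is 0.61 V. LSB = 0.61 V / 2^10 ≈ 0.5957 mV.
(V_in − V_min)/LSB = (0.2584039 − (0)) × 1024/0.61 = 433.7797 → nearest code k = 434.
V_code = V_min + k × range/2^10 = 0 + 434 × 0.61/1024 = 0.2585351563 V.
e = 0.2584039 − (0.2585351563) = −131 µV.

−131 µV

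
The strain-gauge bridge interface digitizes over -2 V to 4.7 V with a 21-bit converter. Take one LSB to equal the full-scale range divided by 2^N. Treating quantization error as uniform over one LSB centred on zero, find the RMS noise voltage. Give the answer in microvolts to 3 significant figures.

0.922 µV

Span: 4.7 V − (-2 V) = 6.7 V.
LSB = 6.7 V ÷ 2^21 = 6.7/2097152 V = 3.1948 µV.
σ_q = LSB/√12 = 3.1948 µV/3.4641 = 0.922 µV.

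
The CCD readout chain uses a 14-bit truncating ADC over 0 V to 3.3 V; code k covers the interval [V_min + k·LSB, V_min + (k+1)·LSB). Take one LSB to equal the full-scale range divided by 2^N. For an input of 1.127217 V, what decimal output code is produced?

5596

Full-scale range = 3.3 V. LSB = 3.3 V / 2^14 ≈ 201.4 µV.
V_in − V_min = 1.127217 − (0) = 1.127217 V.
Divide by LSB: 1.127217 × 16384/3.3 = 5596.4616.
Truncating gives code 5596.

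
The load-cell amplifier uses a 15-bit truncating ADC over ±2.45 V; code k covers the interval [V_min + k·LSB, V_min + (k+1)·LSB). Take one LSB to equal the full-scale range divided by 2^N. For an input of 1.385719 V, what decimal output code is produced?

25650

The full-scale span is 2.45 − (-2.45) = 4.9 V. LSB = 4.9 V / 2^15 ≈ 149.5 µV.
(V_in − V_min) × 2^15/range = (1.385719 − (-2.45)) × 32768/4.9 = 25650.784.
Floor → code = 25650.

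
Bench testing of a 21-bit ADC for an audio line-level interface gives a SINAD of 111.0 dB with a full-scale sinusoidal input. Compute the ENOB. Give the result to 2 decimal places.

ENOB = (SINAD − 1.76) / 6.02 = (111.0 − 1.76) / 6.02 = 109.24 / 6.02 = 18.1462.

18.15 bits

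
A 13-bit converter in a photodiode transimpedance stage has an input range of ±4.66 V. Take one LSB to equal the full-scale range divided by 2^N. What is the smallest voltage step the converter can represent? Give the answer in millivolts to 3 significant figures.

1.14 mV

Span: 4.66 V − (-4.66 V) = 9.32 V.
Number of codes = 2^13 = 8192.
LSB = 9.32 V / 2^13 = 1.14 mV.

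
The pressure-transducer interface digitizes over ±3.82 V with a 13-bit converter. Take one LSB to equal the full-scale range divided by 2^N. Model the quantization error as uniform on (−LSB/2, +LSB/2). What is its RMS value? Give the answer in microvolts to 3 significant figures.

Range = 3.82 − (-3.82) = 7.64 V.
LSB = 7.64 V / 2^13 = 0.93262 mV.
σ_q = LSB/√12 = 0.93262 mV/3.4641 = 269 µV.

269 µV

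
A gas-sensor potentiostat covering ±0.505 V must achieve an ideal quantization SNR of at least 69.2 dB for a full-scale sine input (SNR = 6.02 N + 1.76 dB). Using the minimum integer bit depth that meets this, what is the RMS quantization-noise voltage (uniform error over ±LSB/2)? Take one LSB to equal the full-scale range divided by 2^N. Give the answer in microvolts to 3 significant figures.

71.2 µV

The full-scale span is 0.505 − (-0.505) = 1.01 V.
Required N = ⌈(69.2 − 1.76)/6.02⌉ = ⌈11.203⌉ = 12.
Step size = 1.01/4096 V = 246.58 µV.
V_rms = LSB/√12 = 71.2 µV.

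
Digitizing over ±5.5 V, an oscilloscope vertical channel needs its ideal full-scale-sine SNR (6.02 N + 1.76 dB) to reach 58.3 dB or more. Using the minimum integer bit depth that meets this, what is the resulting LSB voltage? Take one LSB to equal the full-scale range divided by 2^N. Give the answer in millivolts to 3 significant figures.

10.7 mV

Full-scale range = 5.5 V − (-5.5 V) = 11 V.
N ≥ (58.3 − 1.76)/6.02 = 9.392 → N_min = 10.
One LSB is 11 V / 1024 = 10.7 mV.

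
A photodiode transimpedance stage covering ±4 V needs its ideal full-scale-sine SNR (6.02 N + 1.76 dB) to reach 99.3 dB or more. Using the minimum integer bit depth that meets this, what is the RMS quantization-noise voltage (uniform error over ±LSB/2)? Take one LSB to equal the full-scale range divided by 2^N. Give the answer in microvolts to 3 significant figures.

Span: 4 V − (-4 V) = 8 V.
N ≥ (99.3 − 1.76)/6.02 = 16.203 → N_min = 17.
LSB = 8 V ÷ 2^17 = 8/131072 V = 61.035 µV.
V_rms = LSB/√12 = 17.6 µV.

17.6 µV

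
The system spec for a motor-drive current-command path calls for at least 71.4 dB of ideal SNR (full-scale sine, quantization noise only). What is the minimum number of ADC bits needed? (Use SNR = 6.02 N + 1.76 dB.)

12 bits

Required N = ⌈(71.4 − 1.76)/6.02⌉ = ⌈11.568⌉ = 12.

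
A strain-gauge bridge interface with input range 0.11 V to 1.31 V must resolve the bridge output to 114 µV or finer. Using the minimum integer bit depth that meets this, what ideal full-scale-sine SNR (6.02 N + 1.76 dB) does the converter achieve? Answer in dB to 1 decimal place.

86.0 dB

Full-scale range = 1.31 V − (0.11 V) = 1.2 V.
Required number of levels: 1.2/114 µV = 10526; smallest N with 2^N ≥ that is 14.
6.02(14) + 1.76 = 86.04 dB.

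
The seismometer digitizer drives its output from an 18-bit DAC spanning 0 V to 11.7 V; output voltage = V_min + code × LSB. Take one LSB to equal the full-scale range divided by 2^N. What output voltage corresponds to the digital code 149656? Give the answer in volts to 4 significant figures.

Range is 11.7 V. LSB = 11.7 V / 2^18.
V_out = V_min + code × LSB = 0 V + 149656 × 11.7 V / 262144
      = 0 + 6.67944 = 6.67944 V.

6.679 V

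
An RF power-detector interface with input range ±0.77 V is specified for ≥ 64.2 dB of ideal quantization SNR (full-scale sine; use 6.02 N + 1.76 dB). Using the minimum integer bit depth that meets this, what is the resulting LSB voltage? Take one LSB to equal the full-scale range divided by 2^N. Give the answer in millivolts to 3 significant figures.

0.752 mV

Span: 0.77 V − (-0.77 V) = 1.54 V.
N ≥ (64.2 − 1.76)/6.02 = 10.372 → N_min = 11.
Step size = 1.54/2048 V = 0.752 mV.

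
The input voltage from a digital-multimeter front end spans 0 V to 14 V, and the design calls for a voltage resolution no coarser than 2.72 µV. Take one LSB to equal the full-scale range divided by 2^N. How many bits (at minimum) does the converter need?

Full-scale range = 14 V.
Levels needed ≥ 14/2.72 µV = 5.147e6. 2^23 = 8388608 suffices, so N_min = 23.

23 bits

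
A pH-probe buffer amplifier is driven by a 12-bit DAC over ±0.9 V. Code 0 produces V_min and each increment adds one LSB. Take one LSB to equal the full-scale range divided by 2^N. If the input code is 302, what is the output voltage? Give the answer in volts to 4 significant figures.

The full-scale span is 0.9 − (-0.9) = 1.8 V. LSB = 1.8 V / 2^12.
V_out = V_min + code × LSB = -0.9 V + 302 × 1.8 V / 4096
      = -0.9 + 0.132715 = -0.767285 V.

-0.7673 V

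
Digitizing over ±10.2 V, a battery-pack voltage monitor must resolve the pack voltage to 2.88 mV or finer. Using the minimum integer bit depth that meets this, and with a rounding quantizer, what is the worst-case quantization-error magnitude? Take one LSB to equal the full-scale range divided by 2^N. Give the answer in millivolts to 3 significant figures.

Full-scale range = 10.2 V − (-10.2 V) = 20.4 V.
Levels needed ≥ 20.4/2.88 mV = 7083. 2^13 = 8192 suffices, so N_min = 13.
LSB = 20.4 V / 2^13 = 2.4902 mV.
Max error for round-to-nearest is LSB/2 = 1.25 mV.

1.25 mV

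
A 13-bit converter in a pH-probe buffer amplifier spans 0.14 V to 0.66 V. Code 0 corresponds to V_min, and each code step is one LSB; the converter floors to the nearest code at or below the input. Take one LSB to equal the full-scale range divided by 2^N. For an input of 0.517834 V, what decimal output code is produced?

5952

The full-scale span is 0.66 − (0.14) = 0.52 V. LSB = 0.52 V / 2^13 ≈ 63.48 µV.
(V_in − V_min) × 2^13/range = (0.517834 − (0.14)) × 8192/0.52 = 5952.339.
Floor → code = 5952.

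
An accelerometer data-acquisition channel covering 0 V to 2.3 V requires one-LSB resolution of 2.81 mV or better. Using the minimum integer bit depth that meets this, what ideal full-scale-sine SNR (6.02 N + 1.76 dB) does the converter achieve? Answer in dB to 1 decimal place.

62.0 dB

Full-scale range = 2.3 V.
Need 2^N ≥ 2.3 V / 2.81 mV = 818.5 → N_min = 10.
SNR = 6.02 × 10 + 1.76 = 61.96 dB.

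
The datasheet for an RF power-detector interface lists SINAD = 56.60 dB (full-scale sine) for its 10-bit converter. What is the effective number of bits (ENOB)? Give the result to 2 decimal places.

ENOB = (SINAD − 1.76) / 6.02 = (56.60 − 1.76) / 6.02 = 54.84 / 6.02 = 9.1096.

9.11 bits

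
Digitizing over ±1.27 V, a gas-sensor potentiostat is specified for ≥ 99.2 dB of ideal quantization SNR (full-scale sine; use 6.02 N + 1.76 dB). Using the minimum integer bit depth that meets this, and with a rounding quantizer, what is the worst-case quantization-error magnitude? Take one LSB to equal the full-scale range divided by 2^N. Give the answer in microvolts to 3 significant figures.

Full-scale range = 1.27 V − (-1.27 V) = 2.54 V.
Solving 6.02 N ≥ 99.2 − 1.76: N ≥ 16.186. Round up → N = 17.
LSB = 2.54 V ÷ 2^17 = 2.54/131072 V = 19.379 µV.
Max error for round-to-nearest is LSB/2 = 9.69 µV.

9.69 µV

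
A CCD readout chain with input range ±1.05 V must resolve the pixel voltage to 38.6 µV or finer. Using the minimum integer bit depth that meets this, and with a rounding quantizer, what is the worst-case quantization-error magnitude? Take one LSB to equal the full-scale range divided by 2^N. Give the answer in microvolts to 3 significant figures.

16.0 µV

Full-scale range = 1.05 V − (-1.05 V) = 2.1 V.
Required number of levels: 2.1/38.6 µV = 54404; smallest N with 2^N ≥ that is 16.
One LSB is 2.1 V / 65536 = 32.043 µV.
|e|_max = LSB/2 = 16.0 µV.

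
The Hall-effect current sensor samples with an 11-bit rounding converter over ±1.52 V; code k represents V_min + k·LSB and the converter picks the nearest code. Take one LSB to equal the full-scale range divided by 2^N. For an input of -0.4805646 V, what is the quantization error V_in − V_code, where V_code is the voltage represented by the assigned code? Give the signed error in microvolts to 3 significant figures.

Full-scale range = 1.52 V − (-1.52 V) = 3.04 V. LSB = 3.04 V / 2^11 ≈ 1.484 mV.
Position in LSBs: (-0.4805646 − (-1.52)) × 2048/3.04 = 700.2512; rounding gives k = 700.
Reconstructed level: -1.52 + 700 × 3.04/2048 V = -0.4809375000 V.
e = -0.4805646 − (-0.4809375000) = +373 µV.

+373 µV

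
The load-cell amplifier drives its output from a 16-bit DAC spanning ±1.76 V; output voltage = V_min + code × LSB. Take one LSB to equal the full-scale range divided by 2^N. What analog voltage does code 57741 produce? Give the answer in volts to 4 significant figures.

Span: 1.76 V − (-1.76 V) = 3.52 V. LSB = 3.52 V / 2^16.
V_out = -1.76 + 57741 × (3.52/65536) V
      = -1.76 + 3.10132 = 1.34132 V.

1.341 V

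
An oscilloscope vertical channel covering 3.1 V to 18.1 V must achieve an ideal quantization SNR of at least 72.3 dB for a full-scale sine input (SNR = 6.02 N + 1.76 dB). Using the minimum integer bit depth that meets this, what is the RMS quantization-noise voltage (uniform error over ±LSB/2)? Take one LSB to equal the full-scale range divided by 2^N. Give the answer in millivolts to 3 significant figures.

Span: 18.1 V − (3.1 V) = 15 V.
6.02 N + 1.76 ≥ 72.3 gives N ≥ 11.718, so the minimum integer is 12.
LSB = 15 V ÷ 2^12 = 15/4096 V = 3.6621 mV.
RMS noise = LSB/√12 = 1.06 mV.

1.06 mV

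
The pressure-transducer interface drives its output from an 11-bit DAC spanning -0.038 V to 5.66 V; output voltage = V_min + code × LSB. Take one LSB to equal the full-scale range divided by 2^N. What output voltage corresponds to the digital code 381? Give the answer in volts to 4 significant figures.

The full-scale span is 5.66 − (-0.038) = 5.698 V. LSB = 5.698 V / 2^11.
Output = V_min + (381/2048) × range = -0.038 + 0.186035 × 5.698 V
      = -0.038 V + 1.06003 V = 1.02203 V.

1.022 V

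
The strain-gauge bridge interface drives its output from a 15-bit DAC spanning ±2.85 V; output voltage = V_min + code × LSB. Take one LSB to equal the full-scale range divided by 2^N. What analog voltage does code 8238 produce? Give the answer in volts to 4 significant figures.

Span: 2.85 V − (-2.85 V) = 5.7 V. LSB = 5.7 V / 2^15.
Output = V_min + (8238/32768) × range = -2.85 + 0.251404 × 5.7 V
      = -2.85 V + 1.43300 V = -1.41700 V.

-1.417 V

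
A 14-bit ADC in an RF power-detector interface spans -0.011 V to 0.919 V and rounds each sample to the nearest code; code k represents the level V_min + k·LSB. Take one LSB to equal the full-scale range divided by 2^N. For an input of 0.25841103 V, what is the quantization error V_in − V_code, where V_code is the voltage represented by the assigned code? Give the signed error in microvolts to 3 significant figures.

+15.3 µV

Span: 0.919 V − (-0.011 V) = 0.93 V. LSB = 0.93 V / 2^14 ≈ 56.76 µV.
Position in LSBs: (0.25841103 − (-0.011)) × 16384/0.93 = 4746.2692; rounding gives k = 4746.
V_code = V_min + k × range/2^14 = -0.011 + 4746 × 0.93/16384 = 0.25839575195 V.
e = 0.25841103 − (0.25839575195) = +15.3 µV.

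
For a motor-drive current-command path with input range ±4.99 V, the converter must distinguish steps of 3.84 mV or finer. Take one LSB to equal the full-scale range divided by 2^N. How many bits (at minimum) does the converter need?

Range = 4.99 − (-4.99) = 9.98 V.
Required number of levels: 9.98/3.84 mV = 2599.0; smallest N with 2^N ≥ that is 12.

12 bits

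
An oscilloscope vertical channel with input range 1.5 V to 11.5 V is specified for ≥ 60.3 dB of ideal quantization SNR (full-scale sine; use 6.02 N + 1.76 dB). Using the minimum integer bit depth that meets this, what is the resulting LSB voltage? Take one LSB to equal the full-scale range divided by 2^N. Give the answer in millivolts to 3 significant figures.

9.77 mV

The full-scale span is 11.5 − (1.5) = 10 V.
Required N = ⌈(60.3 − 1.76)/6.02⌉ = ⌈9.724⌉ = 10.
LSB = 10 V ÷ 2^10 = 10/1024 V = 9.77 mV.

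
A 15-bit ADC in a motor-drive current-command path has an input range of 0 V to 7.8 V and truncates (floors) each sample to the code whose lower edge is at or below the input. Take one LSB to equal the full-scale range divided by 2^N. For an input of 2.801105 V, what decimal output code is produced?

11767

Full-scale range = 7.8 V. LSB = 7.8 V / 2^15 ≈ 238.0 µV.
V_in − V_min = 2.801105 − (0) = 2.801105 V.
Divide by LSB: 2.801105 × 32768/7.8 = 11767.5139.
Truncating gives code 11767.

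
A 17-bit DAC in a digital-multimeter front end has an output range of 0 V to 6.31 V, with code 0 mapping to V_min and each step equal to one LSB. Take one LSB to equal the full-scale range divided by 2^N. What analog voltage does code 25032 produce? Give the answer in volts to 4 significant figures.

1.205 V

Range is 6.31 V. LSB = 6.31 V / 2^17.
V_out = 0 + 25032 × (6.31/131072) V
      = 0 + 1.20508 = 1.20508 V.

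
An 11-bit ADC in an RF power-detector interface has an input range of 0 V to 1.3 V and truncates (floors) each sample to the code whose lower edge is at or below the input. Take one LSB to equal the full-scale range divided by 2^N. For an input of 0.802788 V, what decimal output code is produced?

Span = 1.3 V. LSB = 1.3 V / 2^11 ≈ 0.6348 mV.
(V_in − V_min) × 2^11/range = (0.802788 − (0)) × 2048/1.3 = 1264.700.
Floor → code = 1264.

1264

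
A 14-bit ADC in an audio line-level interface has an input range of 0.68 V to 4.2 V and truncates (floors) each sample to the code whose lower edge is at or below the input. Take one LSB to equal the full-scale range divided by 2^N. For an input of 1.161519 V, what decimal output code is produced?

Full-scale range = 4.2 V − (0.68 V) = 3.52 V. LSB = 3.52 V / 2^14 ≈ 214.8 µV.
code = ⌊(V_in − V_min)/LSB⌋ = ⌊(V_in − V_min) × 2^14 / range⌋
     = ⌊(1.161519 − (0.68)) × 16384 / 3.52⌋ = ⌊0.481519 × 16384/3.52⌋
     = ⌊2241.252⌋ = 2241.

2241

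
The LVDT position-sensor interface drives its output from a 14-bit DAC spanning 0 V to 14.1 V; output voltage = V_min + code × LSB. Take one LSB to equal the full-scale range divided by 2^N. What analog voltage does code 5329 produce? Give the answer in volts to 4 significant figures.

Span = 14.1 V. LSB = 14.1 V / 2^14.
V_out = V_min + code × LSB = 0 V + 5329 × 14.1 V / 16384
      = 0 + 4.58611 = 4.58611 V.

4.586 V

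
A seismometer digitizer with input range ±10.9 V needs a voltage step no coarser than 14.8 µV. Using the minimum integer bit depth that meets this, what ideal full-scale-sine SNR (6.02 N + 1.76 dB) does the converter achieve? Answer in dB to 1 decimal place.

128.2 dB

Range = 10.9 − (-10.9) = 21.8 V.
Need 2^N ≥ 21.8 V / 14.8 µV = 1.473e6 → N_min = 21.
6.02(21) + 1.76 = 128.18 dB.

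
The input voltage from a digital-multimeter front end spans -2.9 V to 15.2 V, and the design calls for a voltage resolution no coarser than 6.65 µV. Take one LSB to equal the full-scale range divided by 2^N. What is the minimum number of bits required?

22 bits

Span: 15.2 V − (-2.9 V) = 18.1 V.
Levels needed ≥ 18.1/6.65 µV = 2.722e6. 2^22 = 4194304 suffices, so N_min = 22.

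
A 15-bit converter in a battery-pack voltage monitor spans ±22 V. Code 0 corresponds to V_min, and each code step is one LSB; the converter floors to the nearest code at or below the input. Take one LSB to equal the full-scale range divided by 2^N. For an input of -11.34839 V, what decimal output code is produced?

7932

The full-scale span is 22 − (-22) = 44 V. LSB = 44 V / 2^15 ≈ 1.343 mV.
V_in − V_min = -11.34839 − (-22) = 10.65161 V.
Divide by LSB: 10.65161 × 32768/44 = 7932.5445.
Truncating gives code 7932.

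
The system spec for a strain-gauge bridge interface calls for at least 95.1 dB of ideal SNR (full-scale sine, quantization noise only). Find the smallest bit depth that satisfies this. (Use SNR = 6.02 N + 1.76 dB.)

Solving 6.02 N ≥ 95.1 − 1.76: N ≥ 15.505. Round up → N = 16.

16 bits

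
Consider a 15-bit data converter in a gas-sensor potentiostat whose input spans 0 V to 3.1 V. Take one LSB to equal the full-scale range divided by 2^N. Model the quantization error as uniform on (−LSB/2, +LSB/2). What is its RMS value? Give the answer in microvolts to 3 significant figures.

Range is 3.1 V.
Step size = 3.1/32768 V = 94.604 µV.
For a uniform distribution on [−LSB/2, +LSB/2], V_rms = LSB/√12 = 94.604 µV/3.4641 = 27.3 µV.

27.3 µV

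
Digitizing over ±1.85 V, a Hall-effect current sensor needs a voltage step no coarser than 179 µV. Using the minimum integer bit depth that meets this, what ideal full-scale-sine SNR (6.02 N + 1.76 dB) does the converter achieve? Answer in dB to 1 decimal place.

92.1 dB

Full-scale range = 1.85 V − (-1.85 V) = 3.7 V.
Need 2^N ≥ 3.7 V / 179 µV = 20670 → N_min = 15.
6.02(15) + 1.76 = 92.06 dB.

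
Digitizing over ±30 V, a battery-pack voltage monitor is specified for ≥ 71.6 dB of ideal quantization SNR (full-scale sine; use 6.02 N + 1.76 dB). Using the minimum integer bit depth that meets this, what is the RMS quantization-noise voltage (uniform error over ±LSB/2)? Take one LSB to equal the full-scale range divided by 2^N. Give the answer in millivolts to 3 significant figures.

4.23 mV

Full-scale range = 30 V − (-30 V) = 60 V.
6.02 N + 1.76 ≥ 71.6 gives N ≥ 11.601, so the minimum integer is 12.
One LSB is 60 V / 4096 = 14.648 mV.
RMS noise = LSB/√12 = 4.23 mV.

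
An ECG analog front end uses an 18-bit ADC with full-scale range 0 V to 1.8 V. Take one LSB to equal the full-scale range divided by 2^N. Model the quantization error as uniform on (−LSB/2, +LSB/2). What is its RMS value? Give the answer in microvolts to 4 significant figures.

1.982 µV

V_FS = 1.8 V.
LSB = 1.8 V / 2^18 = 6.86646 µV.
V_rms = LSB/√12 = 6.86646 µV / √12 = 1.982 µV.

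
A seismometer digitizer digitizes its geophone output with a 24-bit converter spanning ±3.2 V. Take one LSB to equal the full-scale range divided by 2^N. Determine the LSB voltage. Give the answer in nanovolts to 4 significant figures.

381.5 nV

Range = 3.2 − (-3.2) = 6.4 V.
There are 2^24 = 16777216 steps.
LSB = 6.4 V ÷ 2^24 = 6.4/16777216 V = 381.5 nV.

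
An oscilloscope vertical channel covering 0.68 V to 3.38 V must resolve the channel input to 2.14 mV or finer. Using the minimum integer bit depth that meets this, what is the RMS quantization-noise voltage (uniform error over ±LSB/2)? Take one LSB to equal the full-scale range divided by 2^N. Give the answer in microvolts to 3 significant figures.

381 µV

The full-scale span is 3.38 − (0.68) = 2.7 V.
2.7 V / 2.14 mV = 1262. Since 2^10 = 1024 and 2^11 = 2048, N = 11.
LSB = 2.7 V ÷ 2^11 = 2.7/2048 V = 1.3184 mV.
V_rms = LSB/√12 = 381 µV.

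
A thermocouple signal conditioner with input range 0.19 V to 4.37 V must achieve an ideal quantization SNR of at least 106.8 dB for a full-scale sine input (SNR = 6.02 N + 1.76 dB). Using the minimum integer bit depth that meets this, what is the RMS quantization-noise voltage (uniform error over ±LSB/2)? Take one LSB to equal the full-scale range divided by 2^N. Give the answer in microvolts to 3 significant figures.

Range = 4.37 − (0.19) = 4.18 V.
Solving 6.02 N ≥ 106.8 − 1.76: N ≥ 17.449. Round up → N = 18.
Step size = 4.18/262144 V = 15.945 µV.
RMS noise = LSB/√12 = 4.60 µV.

4.60 µV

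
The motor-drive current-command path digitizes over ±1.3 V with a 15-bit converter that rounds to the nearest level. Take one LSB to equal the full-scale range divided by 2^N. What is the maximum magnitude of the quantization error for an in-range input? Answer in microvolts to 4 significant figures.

The full-scale span is 1.3 − (-1.3) = 2.6 V.
Step size = 2.6/32768 V = 79.3457 µV.
|e|_max = LSB/2 = 39.67 µV.

39.67 µV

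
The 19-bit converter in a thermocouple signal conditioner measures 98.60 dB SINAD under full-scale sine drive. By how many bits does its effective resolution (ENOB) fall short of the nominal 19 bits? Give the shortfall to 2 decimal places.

N_eff = (98.60 − 1.76)/6.02 = 16.0864 bits.
Shortfall = 19 − 16.0864 = 2.9136 bits.

2.91 bits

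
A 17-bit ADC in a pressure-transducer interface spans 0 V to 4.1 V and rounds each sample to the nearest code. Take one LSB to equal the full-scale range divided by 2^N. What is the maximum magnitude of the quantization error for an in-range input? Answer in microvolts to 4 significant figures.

15.64 µV

V_FS = 4.1 V.
LSB = 4.1 V ÷ 2^17 = 4.1/131072 V = 31.2805 µV.
|e|_max = LSB/2 = 15.64 µV.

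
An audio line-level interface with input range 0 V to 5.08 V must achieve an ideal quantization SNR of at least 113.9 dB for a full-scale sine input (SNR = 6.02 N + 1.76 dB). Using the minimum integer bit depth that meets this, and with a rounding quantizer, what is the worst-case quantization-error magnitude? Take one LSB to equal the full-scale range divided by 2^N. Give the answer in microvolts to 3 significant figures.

4.84 µV

V_FS = 5.08 V.
6.02 N + 1.76 ≥ 113.9 gives N ≥ 18.628, so the minimum integer is 19.
LSB = 5.08 V ÷ 2^19 = 5.08/524288 V = 9.6893 µV.
Max error for round-to-nearest is LSB/2 = 4.84 µV.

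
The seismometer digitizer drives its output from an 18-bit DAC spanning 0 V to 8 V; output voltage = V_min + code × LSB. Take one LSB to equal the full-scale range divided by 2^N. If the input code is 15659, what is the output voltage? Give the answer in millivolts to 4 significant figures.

477.9 mV

Range is 8 V. LSB = 8 V / 2^18.
Output = V_min + (15659/262144) × range = 0 + 0.0597343 × 8 V
      = 0 + 0.477875 = 0.477875 V.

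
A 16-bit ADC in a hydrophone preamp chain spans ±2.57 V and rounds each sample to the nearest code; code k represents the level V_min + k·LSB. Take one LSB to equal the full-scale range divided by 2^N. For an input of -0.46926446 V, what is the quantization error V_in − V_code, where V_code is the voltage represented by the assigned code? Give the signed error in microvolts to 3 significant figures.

−16.7 µV

Span: 2.57 V − (-2.57 V) = 5.14 V. LSB = 5.14 V / 2^16 ≈ 78.43 µV.
(-0.46926446 − (-2.57)) / LSB = 2.10073554 × 65536/5.14 = 26784.7868. Nearest integer: k = 26785.
Reconstructed level: -2.57 + 26785 × 5.14/65536 V = -0.46924774170 V.
Error = V_in − V_code = -0.46926446 − (-0.46924774170) = −16.7 µV.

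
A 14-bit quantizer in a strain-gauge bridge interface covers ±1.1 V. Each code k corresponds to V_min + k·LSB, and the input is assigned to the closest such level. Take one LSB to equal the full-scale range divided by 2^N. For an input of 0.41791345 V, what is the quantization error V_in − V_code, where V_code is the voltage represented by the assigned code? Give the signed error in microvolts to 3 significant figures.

Range = 1.1 − (-1.1) = 2.2 V. LSB = 2.2 V / 2^14 ≈ 134.3 µV.
Position in LSBs: (0.41791345 − (-1.1)) × 16384/2.2 = 11304.3154; rounding gives k = 11304.
V_code = V_min + k × range/2^14 = -1.1 + 11304 × 2.2/16384 = 0.41787109375 V.
e = 0.41791345 − (0.41787109375) = +42.4 µV.

+42.4 µV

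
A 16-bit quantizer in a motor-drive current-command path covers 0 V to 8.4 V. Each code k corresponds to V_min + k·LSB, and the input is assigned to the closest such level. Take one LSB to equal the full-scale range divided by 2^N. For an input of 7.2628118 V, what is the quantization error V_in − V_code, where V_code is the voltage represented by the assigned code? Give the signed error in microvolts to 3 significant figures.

−30.0 µV

V_FS = 8.4 V. LSB = 8.4 V / 2^16 ≈ 128.2 µV.
(7.2628118 − (0)) / LSB = 7.2628118 × 65536/8.4 = 56663.7660. Nearest integer: k = 56664.
Reconstructed level: 0 + 56664 × 8.4/65536 V = 7.2628417969 V.
e = 7.2628118 − (7.2628417969) = −30.0 µV.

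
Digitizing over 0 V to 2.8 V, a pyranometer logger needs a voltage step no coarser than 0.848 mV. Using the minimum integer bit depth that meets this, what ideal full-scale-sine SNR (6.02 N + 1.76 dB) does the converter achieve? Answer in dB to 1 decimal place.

74.0 dB

Range is 2.8 V.
Required number of levels: 2.8/0.848 mV = 3301.9; smallest N with 2^N ≥ that is 12.
SNR = 6.02 × 12 + 1.76 = 74.00 dB.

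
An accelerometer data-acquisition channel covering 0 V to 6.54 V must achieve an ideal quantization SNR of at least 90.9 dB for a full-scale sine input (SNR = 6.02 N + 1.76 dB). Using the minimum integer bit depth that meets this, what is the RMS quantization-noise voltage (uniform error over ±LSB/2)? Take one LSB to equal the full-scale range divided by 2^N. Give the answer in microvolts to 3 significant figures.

57.6 µV

Range is 6.54 V.
Solving 6.02 N ≥ 90.9 − 1.76: N ≥ 14.807. Round up → N = 15.
One LSB is 6.54 V / 32768 = 199.58 µV.
RMS noise = LSB/√12 = 57.6 µV.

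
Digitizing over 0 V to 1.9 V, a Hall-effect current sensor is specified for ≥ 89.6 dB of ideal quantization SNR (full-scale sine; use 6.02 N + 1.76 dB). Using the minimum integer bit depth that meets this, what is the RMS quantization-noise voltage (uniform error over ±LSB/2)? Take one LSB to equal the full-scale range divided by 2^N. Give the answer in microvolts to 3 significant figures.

Range is 1.9 V.
6.02 N + 1.76 ≥ 89.6 gives N ≥ 14.591, so the minimum integer is 15.
LSB = 1.9 V ÷ 2^15 = 1.9/32768 V = 57.983 µV.
V_rms = LSB/√12 = 16.7 µV.

16.7 µV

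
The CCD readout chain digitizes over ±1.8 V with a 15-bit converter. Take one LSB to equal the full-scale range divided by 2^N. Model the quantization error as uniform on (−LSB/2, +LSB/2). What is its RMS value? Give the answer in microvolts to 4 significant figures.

The full-scale span is 1.8 − (-1.8) = 3.6 V.
LSB = 3.6 V ÷ 2^15 = 3.6/32768 V = 109.863 µV.
RMS of a uniform error over width LSB is LSB/√12 = 31.71 µV.

31.71 µV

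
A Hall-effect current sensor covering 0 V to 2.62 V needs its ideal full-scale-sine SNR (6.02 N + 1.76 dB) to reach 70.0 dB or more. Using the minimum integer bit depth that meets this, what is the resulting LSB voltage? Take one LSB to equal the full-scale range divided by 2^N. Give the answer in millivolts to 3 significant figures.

0.640 mV

Full-scale range = 2.62 V.
Required N = ⌈(70.0 − 1.76)/6.02⌉ = ⌈11.336⌉ = 12.
LSB = 2.62 V ÷ 2^12 = 2.62/4096 V = 0.640 mV.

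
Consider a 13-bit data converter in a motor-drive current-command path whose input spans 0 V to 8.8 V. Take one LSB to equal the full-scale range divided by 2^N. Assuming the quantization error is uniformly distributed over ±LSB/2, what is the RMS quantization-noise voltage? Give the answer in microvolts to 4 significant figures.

310.1 µV

Range is 8.8 V.
LSB = 8.8 V ÷ 2^13 = 8.8/8192 V = 1.07422 mV.
V_rms = LSB/√12 = 1.07422 mV / √12 = 310.1 µV.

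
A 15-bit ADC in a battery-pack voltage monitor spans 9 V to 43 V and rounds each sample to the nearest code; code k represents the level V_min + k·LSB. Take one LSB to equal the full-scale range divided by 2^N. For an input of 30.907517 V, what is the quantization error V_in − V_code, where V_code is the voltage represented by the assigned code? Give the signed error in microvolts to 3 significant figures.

Full-scale range = 43 V − (9 V) = 34 V. LSB = 34 V / 2^15 ≈ 1.038 mV.
Position in LSBs: (30.907517 − (9)) × 32768/34 = 21113.6917; rounding gives k = 21114.
V_code = 9 + (21114/32768) × 34 = 30.907836914 V.
V_in − V_code = 30.907517 − (30.907836914) = −320 µV.

−320 µV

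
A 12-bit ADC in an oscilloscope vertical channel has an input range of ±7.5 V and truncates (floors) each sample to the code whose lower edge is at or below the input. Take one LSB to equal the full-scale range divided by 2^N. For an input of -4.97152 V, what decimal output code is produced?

Range = 7.5 − (-7.5) = 15 V. LSB = 15 V / 2^12 ≈ 3.662 mV.
(V_in − V_min) × 2^12/range = (-4.97152 − (-7.5)) × 4096/15 = 690.444.
Floor → code = 690.

690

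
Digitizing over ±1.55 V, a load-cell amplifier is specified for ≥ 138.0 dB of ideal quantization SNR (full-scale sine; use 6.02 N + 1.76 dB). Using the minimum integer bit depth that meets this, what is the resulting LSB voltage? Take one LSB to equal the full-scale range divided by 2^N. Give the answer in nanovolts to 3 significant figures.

370 nV

Range = 1.55 − (-1.55) = 3.1 V.
Solving 6.02 N ≥ 138.0 − 1.76: N ≥ 22.631. Round up → N = 23.
One LSB is 3.1 V / 8388608 = 370 nV.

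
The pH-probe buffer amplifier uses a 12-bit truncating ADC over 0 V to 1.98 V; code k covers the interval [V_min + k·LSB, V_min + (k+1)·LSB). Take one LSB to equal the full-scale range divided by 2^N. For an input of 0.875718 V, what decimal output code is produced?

1811

Span = 1.98 V. LSB = 1.98 V / 2^12 ≈ 483.4 µV.
(V_in − V_min) × 2^12/range = (0.875718 − (0)) × 4096/1.98 = 1811.586.
Floor → code = 1811.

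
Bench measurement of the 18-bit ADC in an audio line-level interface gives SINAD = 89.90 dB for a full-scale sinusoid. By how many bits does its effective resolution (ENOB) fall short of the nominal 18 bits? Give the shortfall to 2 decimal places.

ENOB = (SINAD − 1.76)/6.02 = (89.90 − 1.76)/6.02 = 14.6412 bits.
Lost resolution: 18 − 14.6412 = 3.3588 bits.

3.36 bits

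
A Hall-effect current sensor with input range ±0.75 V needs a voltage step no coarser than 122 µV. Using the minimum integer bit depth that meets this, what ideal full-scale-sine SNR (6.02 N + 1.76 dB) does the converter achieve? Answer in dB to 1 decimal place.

Full-scale range = 0.75 V − (-0.75 V) = 1.5 V.
Need 2^N ≥ 1.5 V / 122 µV = 12300 → N_min = 14.
Ideal SNR at N = 14: 6.02·14 + 1.76 = 86.0 dB.

86.0 dB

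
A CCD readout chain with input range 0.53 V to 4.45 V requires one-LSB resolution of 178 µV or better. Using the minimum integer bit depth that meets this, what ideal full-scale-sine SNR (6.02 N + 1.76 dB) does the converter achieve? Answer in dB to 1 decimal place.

92.1 dB

Span: 4.45 V − (0.53 V) = 3.92 V.
Levels needed ≥ 3.92/178 µV = 22020. 2^15 = 32768 suffices, so N_min = 15.
6.02(15) + 1.76 = 92.06 dB.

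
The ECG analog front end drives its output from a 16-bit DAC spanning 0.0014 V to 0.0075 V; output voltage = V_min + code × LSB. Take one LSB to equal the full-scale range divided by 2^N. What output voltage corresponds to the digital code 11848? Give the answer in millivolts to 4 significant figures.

The full-scale span is 0.0075 − (0.0014) = 0.0061 V. LSB = 0.0061 V / 2^16.
Output = V_min + (11848/65536) × range = 0.0014 + 0.180786 × 0.0061 V
      = 0.0014 + 0.00110280 = 0.00250280 V.

2.503 mV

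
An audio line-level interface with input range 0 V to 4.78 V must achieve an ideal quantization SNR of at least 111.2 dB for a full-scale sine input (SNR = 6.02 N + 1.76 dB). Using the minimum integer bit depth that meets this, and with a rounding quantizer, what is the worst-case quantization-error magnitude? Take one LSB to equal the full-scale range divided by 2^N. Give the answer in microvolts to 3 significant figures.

4.56 µV

V_FS = 4.78 V.
N ≥ (111.2 − 1.76)/6.02 = 18.179 → N_min = 19.
One LSB is 4.78 V / 524288 = 9.1171 µV.
Half an LSB is 4.56 µV.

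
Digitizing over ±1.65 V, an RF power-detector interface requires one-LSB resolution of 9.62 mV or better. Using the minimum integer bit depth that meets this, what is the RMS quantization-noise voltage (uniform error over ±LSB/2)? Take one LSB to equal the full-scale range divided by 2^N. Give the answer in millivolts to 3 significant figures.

1.86 mV

Span: 1.65 V − (-1.65 V) = 3.3 V.
3.3 V / 9.62 mV = 343.0. Since 2^8 = 256 and 2^9 = 512, N = 9.
LSB = 3.3 V / 2^9 = 6.4453 mV.
RMS noise = LSB/√12 = 1.86 mV.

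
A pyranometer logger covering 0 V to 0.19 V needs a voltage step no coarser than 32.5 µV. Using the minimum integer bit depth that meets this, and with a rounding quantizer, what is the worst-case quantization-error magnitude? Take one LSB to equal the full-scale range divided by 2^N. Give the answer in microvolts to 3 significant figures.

11.6 µV

Span = 0.19 V.
0.19 V / 32.5 µV = 5846. Since 2^12 = 4096 and 2^13 = 8192, N = 13.
LSB = 0.19 V ÷ 2^13 = 0.19/8192 V = 23.193 µV.
|e|_max = LSB/2 = 11.6 µV.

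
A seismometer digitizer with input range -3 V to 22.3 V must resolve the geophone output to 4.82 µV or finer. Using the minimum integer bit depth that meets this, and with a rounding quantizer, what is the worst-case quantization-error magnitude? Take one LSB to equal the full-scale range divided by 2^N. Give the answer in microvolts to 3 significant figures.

1.51 µV

Range = 22.3 − (-3) = 25.3 V.
Levels needed ≥ 25.3/4.82 µV = 5.249e6. 2^23 = 8388608 suffices, so N_min = 23.
Step size = 25.3/8388608 V = 3.0160 µV.
|e|_max = LSB/2 = 1.51 µV.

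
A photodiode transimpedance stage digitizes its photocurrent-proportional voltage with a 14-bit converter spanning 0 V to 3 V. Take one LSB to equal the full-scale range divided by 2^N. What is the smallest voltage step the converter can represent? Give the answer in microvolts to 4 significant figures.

183.1 µV

Full-scale range = 3 V.
2^14 = 16384 levels.
LSB = 3 V ÷ 2^14 = 3/16384 V = 183.1 µV.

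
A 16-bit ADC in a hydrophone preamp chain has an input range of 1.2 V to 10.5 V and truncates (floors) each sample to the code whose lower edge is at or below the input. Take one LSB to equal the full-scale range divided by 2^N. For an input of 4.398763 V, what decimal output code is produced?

Range = 10.5 − (1.2) = 9.3 V. LSB = 9.3 V / 2^16 ≈ 141.9 µV.
(V_in − V_min) × 2^16/range = (4.398763 − (1.2)) × 65536/9.3 = 22541.305.
Floor → code = 22541.

22541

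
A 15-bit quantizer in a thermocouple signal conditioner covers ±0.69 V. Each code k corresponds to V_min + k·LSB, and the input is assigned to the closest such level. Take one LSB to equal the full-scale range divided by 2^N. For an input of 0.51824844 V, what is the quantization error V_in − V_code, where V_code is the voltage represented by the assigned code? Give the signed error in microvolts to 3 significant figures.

−9.62 µV

The full-scale span is 0.69 − (-0.69) = 1.38 V. LSB = 1.38 V / 2^15 ≈ 42.11 µV.
(0.51824844 − (-0.69)) / LSB = 1.20824844 × 32768/1.38 = 28689.7717. Nearest integer: k = 28690.
V_code = V_min + k × range/2^15 = -0.69 + 28690 × 1.38/32768 = 0.51825805664 V.
Error = V_in − V_code = 0.51824844 − (0.51825805664) = −9.62 µV.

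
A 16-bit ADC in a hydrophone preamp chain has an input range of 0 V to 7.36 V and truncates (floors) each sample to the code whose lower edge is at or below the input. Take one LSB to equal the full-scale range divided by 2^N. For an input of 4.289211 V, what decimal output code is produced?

Span = 7.36 V. LSB = 7.36 V / 2^16 ≈ 112.3 µV.
code = ⌊(V_in − V_min)/LSB⌋ = ⌊(V_in − V_min) × 2^16 / range⌋
     = ⌊(4.289211 − (0)) × 65536 / 7.36⌋ = ⌊4.289211 × 65536/7.36⌋
     = ⌊38192.627⌋ = 38192.

38192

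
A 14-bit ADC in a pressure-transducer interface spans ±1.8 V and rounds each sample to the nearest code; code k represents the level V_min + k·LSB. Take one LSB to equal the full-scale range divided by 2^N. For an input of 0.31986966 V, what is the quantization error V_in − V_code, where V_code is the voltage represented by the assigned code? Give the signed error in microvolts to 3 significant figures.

−52.2 µV

The full-scale span is 1.8 − (-1.8) = 3.6 V. LSB = 3.6 V / 2^14 ≈ 219.7 µV.
(V_in − V_min)/LSB = (0.31986966 − (-1.8)) × 16384/3.6 = 9647.7624 → nearest code k = 9648.
V_code = -1.8 + (9648/16384) × 3.6 = 0.31992187500 V.
e = 0.31986966 − (0.31992187500) = −52.2 µV.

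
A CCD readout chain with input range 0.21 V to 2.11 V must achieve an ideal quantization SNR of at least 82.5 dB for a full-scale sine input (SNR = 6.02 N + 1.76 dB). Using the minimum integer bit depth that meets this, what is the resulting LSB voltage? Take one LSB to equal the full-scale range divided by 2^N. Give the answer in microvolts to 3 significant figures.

The full-scale span is 2.11 − (0.21) = 1.9 V.
Required N = ⌈(82.5 − 1.76)/6.02⌉ = ⌈13.412⌉ = 14.
Step size = 1.9/16384 V = 116 µV.

116 µV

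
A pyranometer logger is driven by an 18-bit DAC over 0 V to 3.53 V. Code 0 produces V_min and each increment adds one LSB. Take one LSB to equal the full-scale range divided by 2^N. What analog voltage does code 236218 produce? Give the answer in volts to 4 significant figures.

Range is 3.53 V. LSB = 3.53 V / 2^18.
Output = V_min + (236218/262144) × range = 0 + 0.901100 × 3.53 V
      = 0 V + 3.18088 V = 3.18088 V.

3.181 V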